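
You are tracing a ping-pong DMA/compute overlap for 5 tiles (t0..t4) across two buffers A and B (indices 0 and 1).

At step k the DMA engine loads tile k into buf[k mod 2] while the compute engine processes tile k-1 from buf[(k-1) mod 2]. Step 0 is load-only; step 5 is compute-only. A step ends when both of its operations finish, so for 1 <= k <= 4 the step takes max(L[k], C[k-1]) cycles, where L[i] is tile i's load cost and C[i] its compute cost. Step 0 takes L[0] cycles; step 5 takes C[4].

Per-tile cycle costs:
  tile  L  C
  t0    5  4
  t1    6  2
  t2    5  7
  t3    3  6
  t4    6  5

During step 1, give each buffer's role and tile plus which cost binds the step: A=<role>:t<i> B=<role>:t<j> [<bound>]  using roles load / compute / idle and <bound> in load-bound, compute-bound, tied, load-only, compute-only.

step 1: A=compute:t0 B=load:t1 [load-bound]

[0] DMA t0→A (5c) ∥ CU idle ⇒ 5c, clock 5
[1] DMA t1→B (6c) ∥ CU A:t0 (4c) ⇒ 6c, clock 11
[2] DMA t2→A (5c) ∥ CU B:t1 (2c) ⇒ 5c, clock 16
[3] DMA t3→B (3c) ∥ CU A:t2 (7c) ⇒ 7c, clock 23
[4] DMA t4→A (6c) ∥ CU B:t3 (6c) ⇒ 6c, clock 29
[5] DMA idle ∥ CU A:t4 (5c) ⇒ 5c, clock 34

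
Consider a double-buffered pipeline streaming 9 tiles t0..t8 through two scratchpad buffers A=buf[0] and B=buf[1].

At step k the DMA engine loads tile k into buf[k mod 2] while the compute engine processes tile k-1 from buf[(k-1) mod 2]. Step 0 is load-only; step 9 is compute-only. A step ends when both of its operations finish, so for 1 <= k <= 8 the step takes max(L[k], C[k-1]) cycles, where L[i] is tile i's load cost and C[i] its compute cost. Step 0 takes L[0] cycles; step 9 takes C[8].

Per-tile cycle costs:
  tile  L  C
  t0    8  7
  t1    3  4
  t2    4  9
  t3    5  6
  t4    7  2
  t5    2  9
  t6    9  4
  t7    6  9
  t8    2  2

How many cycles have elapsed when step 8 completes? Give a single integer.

end_cycle[8] = 61

[0] DMA t0→A (8c) ∥ CU idle ⇒ 8c, clock 8
[1] DMA t1→B (3c) ∥ CU A:t0 (7c) ⇒ 7c, clock 15
[2] DMA t2→A (4c) ∥ CU B:t1 (4c) ⇒ 4c, clock 19
[3] DMA t3→B (5c) ∥ CU A:t2 (9c) ⇒ 9c, clock 28
[4] DMA t4→A (7c) ∥ CU B:t3 (6c) ⇒ 7c, clock 35
[5] DMA t5→B (2c) ∥ CU A:t4 (2c) ⇒ 2c, clock 37
[6] DMA t6→A (9c) ∥ CU B:t5 (9c) ⇒ 9c, clock 46
[7] DMA t7→B (6c) ∥ CU A:t6 (4c) ⇒ 6c, clock 52
[8] DMA t8→A (2c) ∥ CU B:t7 (9c) ⇒ 9c, clock 61
[9] DMA idle ∥ CU A:t8 (2c) ⇒ 2c, clock 63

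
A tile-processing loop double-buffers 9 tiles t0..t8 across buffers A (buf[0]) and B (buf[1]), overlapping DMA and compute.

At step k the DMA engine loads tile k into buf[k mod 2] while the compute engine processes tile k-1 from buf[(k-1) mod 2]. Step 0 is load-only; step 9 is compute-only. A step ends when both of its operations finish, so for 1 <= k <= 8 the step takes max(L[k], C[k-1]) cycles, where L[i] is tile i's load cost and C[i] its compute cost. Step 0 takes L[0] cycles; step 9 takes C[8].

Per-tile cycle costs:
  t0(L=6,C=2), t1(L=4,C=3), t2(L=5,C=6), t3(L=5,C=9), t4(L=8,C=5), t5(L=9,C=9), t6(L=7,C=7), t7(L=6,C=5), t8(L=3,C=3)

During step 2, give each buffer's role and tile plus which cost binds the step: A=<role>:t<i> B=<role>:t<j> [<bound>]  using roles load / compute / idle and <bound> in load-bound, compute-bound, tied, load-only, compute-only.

step 0: L[0]=6 → dur=6, Σ=6 | A=load:t0 B=idle [load-only]
step 1: L[1]=4 C[0]=2 → dur=4, Σ=10 | A=compute:t0 B=load:t1 [load-bound]
step 2: L[2]=5 C[1]=3 → dur=5, Σ=15 | A=load:t2 B=compute:t1 [load-bound]
step 3: L[3]=5 C[2]=6 → dur=6, Σ=21 | A=compute:t2 B=load:t3 [compute-bound]
step 4: L[4]=8 C[3]=9 → dur=9, Σ=30 | A=load:t4 B=compute:t3 [compute-bound]
step 5: L[5]=9 C[4]=5 → dur=9, Σ=39 | A=compute:t4 B=load:t5 [load-bound]
step 6: L[6]=7 C[5]=9 → dur=9, Σ=48 | A=load:t6 B=compute:t5 [compute-bound]
step 7: L[7]=6 C[6]=7 → dur=7, Σ=55 | A=compute:t6 B=load:t7 [compute-bound]
step 8: L[8]=3 C[7]=5 → dur=5, Σ=60 | A=load:t8 B=compute:t7 [compute-bound]
step 9: C[8]=3 → dur=3, Σ=63 | A=compute:t8 B=idle [compute-only]

step 2: A=load:t2 B=compute:t1 [load-bound]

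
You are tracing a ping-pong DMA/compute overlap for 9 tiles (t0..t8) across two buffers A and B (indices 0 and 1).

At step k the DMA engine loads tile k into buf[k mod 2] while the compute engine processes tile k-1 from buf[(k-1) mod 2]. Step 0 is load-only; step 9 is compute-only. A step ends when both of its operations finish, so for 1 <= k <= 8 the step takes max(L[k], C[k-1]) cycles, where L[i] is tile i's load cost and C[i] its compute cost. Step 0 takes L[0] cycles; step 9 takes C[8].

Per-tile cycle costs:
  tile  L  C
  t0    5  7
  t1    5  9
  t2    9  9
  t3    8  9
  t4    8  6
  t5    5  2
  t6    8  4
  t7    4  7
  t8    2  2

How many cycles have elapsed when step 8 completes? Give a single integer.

end_cycle[8] = 64

[0] DMA t0→A (5c) ∥ CU idle ⇒ 5c, clock 5
[1] DMA t1→B (5c) ∥ CU A:t0 (7c) ⇒ 7c, clock 12
[2] DMA t2→A (9c) ∥ CU B:t1 (9c) ⇒ 9c, clock 21
[3] DMA t3→B (8c) ∥ CU A:t2 (9c) ⇒ 9c, clock 30
[4] DMA t4→A (8c) ∥ CU B:t3 (9c) ⇒ 9c, clock 39
[5] DMA t5→B (5c) ∥ CU A:t4 (6c) ⇒ 6c, clock 45
[6] DMA t6→A (8c) ∥ CU B:t5 (2c) ⇒ 8c, clock 53
[7] DMA t7→B (4c) ∥ CU A:t6 (4c) ⇒ 4c, clock 57
[8] DMA t8→A (2c) ∥ CU B:t7 (7c) ⇒ 7c, clock 64
[9] DMA idle ∥ CU A:t8 (2c) ⇒ 2c, clock 66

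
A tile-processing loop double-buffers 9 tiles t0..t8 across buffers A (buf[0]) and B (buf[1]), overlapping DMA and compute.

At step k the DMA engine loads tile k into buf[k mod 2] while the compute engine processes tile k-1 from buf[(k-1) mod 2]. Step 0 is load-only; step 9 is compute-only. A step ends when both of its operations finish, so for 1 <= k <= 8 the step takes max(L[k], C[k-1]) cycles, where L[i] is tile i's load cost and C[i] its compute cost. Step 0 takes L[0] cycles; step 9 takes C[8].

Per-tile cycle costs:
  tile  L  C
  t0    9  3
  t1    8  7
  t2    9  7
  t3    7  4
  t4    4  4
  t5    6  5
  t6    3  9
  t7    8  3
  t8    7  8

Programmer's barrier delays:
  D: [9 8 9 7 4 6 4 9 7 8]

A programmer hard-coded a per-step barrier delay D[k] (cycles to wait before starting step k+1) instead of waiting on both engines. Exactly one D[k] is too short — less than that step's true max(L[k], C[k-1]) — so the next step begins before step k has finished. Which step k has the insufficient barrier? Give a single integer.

hazard at step 6

[0] required=L[0]=9=9 vs D=9 ok
[1] required=max(L[1]=8,C[0]=3)=8 vs D=8 ok
[2] required=max(L[2]=9,C[1]=7)=9 vs D=9 ok
[3] required=max(L[3]=7,C[2]=7)=7 vs D=7 ok
[4] required=max(L[4]=4,C[3]=4)=4 vs D=4 ok
[5] required=max(L[5]=6,C[4]=4)=6 vs D=6 ok
[6] required=max(L[6]=3,C[5]=5)=5 vs D=4 SHORT
[7] required=max(L[7]=8,C[6]=9)=9 vs D=9 ok
[8] required=max(L[8]=7,C[7]=3)=7 vs D=7 ok
[9] required=C[8]=8=8 vs D=8 ok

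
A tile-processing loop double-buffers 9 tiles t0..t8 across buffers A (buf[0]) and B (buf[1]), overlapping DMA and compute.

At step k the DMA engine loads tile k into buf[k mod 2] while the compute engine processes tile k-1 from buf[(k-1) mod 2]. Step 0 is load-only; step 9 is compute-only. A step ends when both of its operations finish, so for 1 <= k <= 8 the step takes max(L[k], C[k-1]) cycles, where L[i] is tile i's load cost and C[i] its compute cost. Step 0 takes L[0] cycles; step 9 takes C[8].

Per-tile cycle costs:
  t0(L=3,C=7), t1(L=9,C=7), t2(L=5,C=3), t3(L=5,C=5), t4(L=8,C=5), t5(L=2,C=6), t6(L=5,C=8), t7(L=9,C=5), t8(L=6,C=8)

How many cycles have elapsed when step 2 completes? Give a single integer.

end_cycle[2] = 19

[0] DMA t0→A (3c) ∥ CU idle ⇒ 3c, clock 3
[1] DMA t1→B (9c) ∥ CU A:t0 (7c) ⇒ 9c, clock 12
[2] DMA t2→A (5c) ∥ CU B:t1 (7c) ⇒ 7c, clock 19
[3] DMA t3→B (5c) ∥ CU A:t2 (3c) ⇒ 5c, clock 24
[4] DMA t4→A (8c) ∥ CU B:t3 (5c) ⇒ 8c, clock 32
[5] DMA t5→B (2c) ∥ CU A:t4 (5c) ⇒ 5c, clock 37
[6] DMA t6→A (5c) ∥ CU B:t5 (6c) ⇒ 6c, clock 43
[7] DMA t7→B (9c) ∥ CU A:t6 (8c) ⇒ 9c, clock 52
[8] DMA t8→A (6c) ∥ CU B:t7 (5c) ⇒ 6c, clock 58
[9] DMA idle ∥ CU A:t8 (8c) ⇒ 8c, clock 66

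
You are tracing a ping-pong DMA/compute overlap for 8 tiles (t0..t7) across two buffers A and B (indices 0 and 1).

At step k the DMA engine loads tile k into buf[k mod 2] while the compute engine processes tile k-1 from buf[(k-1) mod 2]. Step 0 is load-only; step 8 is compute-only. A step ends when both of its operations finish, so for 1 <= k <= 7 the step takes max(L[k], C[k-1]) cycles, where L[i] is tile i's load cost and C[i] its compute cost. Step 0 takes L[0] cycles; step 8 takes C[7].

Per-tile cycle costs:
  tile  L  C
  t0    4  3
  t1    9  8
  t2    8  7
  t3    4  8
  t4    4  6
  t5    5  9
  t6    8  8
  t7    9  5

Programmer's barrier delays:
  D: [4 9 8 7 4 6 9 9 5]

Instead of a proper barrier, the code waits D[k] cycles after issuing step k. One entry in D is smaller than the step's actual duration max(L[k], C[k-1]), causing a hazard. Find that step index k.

hazard at step 4

[0] required=L[0]=4=4 vs D=4 ok
[1] required=max(L[1]=9,C[0]=3)=9 vs D=9 ok
[2] required=max(L[2]=8,C[1]=8)=8 vs D=8 ok
[3] required=max(L[3]=4,C[2]=7)=7 vs D=7 ok
[4] required=max(L[4]=4,C[3]=8)=8 vs D=4 SHORT
[5] required=max(L[5]=5,C[4]=6)=6 vs D=6 ok
[6] required=max(L[6]=8,C[5]=9)=9 vs D=9 ok
[7] required=max(L[7]=9,C[6]=8)=9 vs D=9 ok
[8] required=C[7]=5=5 vs D=5 ok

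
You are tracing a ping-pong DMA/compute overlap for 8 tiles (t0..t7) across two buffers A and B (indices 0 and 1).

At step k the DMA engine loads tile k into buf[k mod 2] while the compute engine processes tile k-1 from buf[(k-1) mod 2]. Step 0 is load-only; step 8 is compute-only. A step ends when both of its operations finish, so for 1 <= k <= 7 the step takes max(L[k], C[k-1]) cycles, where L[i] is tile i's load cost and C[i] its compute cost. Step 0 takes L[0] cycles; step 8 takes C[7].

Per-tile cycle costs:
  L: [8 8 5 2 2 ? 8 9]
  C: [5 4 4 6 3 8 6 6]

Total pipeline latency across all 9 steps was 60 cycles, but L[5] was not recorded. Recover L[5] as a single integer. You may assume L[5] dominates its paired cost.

step 0: dur = L[0]=8 = 8
step 1: dur = max(L[1]=8, C[0]=5) = 8
step 2: dur = max(L[2]=5, C[1]=4) = 5
step 3: dur = max(L[3]=2, C[2]=4) = 4
step 4: dur = max(L[4]=2, C[3]=6) = 6
step 5: dur = max(L[5]=?, C[4]=3) = L[5]  (unknown; binding)
step 6: dur = max(L[6]=8, C[5]=8) = 8
step 7: dur = max(L[7]=9, C[6]=6) = 9
step 8: dur = C[7]=6 = 6
sum of known step durations = 54
dur[5] = total - known = 60 - 54 = 6
L[5] is the binding max in step 5, so L[5] = dur[5] = 6

L[5] = 6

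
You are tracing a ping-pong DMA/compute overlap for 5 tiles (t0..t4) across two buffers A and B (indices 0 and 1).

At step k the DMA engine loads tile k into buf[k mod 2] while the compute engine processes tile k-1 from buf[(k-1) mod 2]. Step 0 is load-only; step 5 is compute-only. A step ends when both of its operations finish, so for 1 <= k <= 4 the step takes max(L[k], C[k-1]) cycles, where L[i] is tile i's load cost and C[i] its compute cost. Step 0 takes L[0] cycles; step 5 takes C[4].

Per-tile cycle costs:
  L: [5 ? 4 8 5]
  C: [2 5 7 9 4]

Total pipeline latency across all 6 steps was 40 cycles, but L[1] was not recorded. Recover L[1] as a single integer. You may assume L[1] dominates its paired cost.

step 0 → dur = L[0]=5 = 5
step 1 → dur = max(L[1]=?, C[0]=2) = L[1]  (unknown; binding)
step 2 → dur = max(L[2]=4, C[1]=5) = 5
step 3 → dur = max(L[3]=8, C[2]=7) = 8
step 4 → dur = max(L[4]=5, C[3]=9) = 9
step 5 → dur = C[4]=4 = 4
sum of known step durations = 31
dur[1] = total - known = 40 - 31 = 9
L[1] is the binding max in step 1, so L[1] = dur[1] = 9

L[1] = 9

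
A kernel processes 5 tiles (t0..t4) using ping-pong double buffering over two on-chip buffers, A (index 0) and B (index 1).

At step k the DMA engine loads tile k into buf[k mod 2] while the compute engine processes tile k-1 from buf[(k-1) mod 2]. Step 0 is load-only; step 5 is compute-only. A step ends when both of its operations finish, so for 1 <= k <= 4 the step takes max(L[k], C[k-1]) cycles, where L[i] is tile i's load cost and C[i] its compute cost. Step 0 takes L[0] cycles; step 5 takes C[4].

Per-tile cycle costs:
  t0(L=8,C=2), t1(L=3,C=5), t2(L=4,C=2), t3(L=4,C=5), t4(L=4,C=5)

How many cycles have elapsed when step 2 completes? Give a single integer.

step 0: L[0]=8 → dur=8, Σ=8 | A=load:t0 B=idle [load-only]
step 1: L[1]=3 C[0]=2 → dur=3, Σ=11 | A=compute:t0 B=load:t1 [load-bound]
step 2: L[2]=4 C[1]=5 → dur=5, Σ=16 | A=load:t2 B=compute:t1 [compute-bound]
step 3: L[3]=4 C[2]=2 → dur=4, Σ=20 | A=compute:t2 B=load:t3 [load-bound]
step 4: L[4]=4 C[3]=5 → dur=5, Σ=25 | A=load:t4 B=compute:t3 [compute-bound]
step 5: C[4]=5 → dur=5, Σ=30 | A=compute:t4 B=idle [compute-only]

end_cycle[2] = 16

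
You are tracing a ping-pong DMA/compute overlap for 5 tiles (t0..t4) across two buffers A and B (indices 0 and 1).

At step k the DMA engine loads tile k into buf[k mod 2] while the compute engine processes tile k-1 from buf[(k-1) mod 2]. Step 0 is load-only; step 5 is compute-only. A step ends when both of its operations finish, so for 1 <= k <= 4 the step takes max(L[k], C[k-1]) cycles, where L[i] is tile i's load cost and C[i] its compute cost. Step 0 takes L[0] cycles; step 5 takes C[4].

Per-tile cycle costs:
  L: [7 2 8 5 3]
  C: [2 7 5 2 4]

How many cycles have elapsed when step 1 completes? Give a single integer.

  0. 7=7c; end=7; A:t0 B:-
  1. max(2,2)=2c; end=9; A:t0 B:t1
  2. max(8,7)=8c; end=17; A:t2 B:t1
  3. max(5,5)=5c; end=22; A:t2 B:t3
  4. max(3,2)=3c; end=25; A:t4 B:t3
  5. 4=4c; end=29; A:t4 B:t3

end_cycle[1] = 9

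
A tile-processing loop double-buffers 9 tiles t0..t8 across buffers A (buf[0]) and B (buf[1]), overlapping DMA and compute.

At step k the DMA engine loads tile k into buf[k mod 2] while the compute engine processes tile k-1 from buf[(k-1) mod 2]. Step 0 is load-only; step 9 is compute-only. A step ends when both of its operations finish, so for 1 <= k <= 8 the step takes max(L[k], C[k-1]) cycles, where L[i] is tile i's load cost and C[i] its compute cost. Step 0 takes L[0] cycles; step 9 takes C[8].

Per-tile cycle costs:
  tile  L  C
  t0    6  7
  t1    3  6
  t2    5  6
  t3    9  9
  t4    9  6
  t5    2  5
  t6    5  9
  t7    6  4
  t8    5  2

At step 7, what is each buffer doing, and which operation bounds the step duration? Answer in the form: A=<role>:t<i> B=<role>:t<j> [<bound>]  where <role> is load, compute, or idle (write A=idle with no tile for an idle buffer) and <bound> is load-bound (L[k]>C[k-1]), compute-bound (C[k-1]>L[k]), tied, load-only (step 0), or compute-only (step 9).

step 0: L[0]=6 → dur=6, Σ=6 | A=load:t0 B=idle [load-only]
step 1: L[1]=3 C[0]=7 → dur=7, Σ=13 | A=compute:t0 B=load:t1 [compute-bound]
step 2: L[2]=5 C[1]=6 → dur=6, Σ=19 | A=load:t2 B=compute:t1 [compute-bound]
step 3: L[3]=9 C[2]=6 → dur=9, Σ=28 | A=compute:t2 B=load:t3 [load-bound]
step 4: L[4]=9 C[3]=9 → dur=9, Σ=37 | A=load:t4 B=compute:t3 [tied]
step 5: L[5]=2 C[4]=6 → dur=6, Σ=43 | A=compute:t4 B=load:t5 [compute-bound]
step 6: L[6]=5 C[5]=5 → dur=5, Σ=48 | A=load:t6 B=compute:t5 [tied]
step 7: L[7]=6 C[6]=9 → dur=9, Σ=57 | A=compute:t6 B=load:t7 [compute-bound]
step 8: L[8]=5 C[7]=4 → dur=5, Σ=62 | A=load:t8 B=compute:t7 [load-bound]
step 9: C[8]=2 → dur=2, Σ=64 | A=compute:t8 B=idle [compute-only]

step 7: A=compute:t6 B=load:t7 [compute-bound]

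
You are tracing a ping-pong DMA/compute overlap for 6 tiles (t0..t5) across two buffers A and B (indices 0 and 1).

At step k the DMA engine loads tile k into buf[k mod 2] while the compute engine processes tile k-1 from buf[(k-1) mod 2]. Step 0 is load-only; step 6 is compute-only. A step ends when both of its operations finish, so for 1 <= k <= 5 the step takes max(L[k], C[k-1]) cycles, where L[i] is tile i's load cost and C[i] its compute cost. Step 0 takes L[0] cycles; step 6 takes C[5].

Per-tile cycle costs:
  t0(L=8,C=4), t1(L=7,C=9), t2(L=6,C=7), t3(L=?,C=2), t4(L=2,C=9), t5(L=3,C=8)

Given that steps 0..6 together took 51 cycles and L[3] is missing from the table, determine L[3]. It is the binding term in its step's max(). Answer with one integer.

step 0 = dur = L[0]=8 = 8
step 1 = dur = max(L[1]=7, C[0]=4) = 7
step 2 = dur = max(L[2]=6, C[1]=9) = 9
step 3 = dur = max(L[3]=?, C[2]=7) = L[3]  (unknown; binding)
step 4 = dur = max(L[4]=2, C[3]=2) = 2
step 5 = dur = max(L[5]=3, C[4]=9) = 9
step 6 = dur = C[5]=8 = 8
sum of known step durations = 43
dur[3] = total - known = 51 - 43 = 8
L[3] is the binding max in step 3, so L[3] = dur[3] = 8

L[3] = 8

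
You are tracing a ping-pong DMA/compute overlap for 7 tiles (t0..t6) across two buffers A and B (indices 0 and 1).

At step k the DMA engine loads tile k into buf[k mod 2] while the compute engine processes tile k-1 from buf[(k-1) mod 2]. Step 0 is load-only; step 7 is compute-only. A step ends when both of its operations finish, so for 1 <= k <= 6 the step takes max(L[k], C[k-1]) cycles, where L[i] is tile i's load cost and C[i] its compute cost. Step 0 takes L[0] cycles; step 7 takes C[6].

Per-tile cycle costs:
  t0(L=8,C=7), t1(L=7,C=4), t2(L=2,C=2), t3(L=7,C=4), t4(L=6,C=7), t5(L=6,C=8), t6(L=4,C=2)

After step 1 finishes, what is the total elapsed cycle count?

end_cycle[1] = 15

  0. 8=8c; end=8; A:t0 B:-
  1. max(7,7)=7c; end=15; A:t0 B:t1
  2. max(2,4)=4c; end=19; A:t2 B:t1
  3. max(7,2)=7c; end=26; A:t2 B:t3
  4. max(6,4)=6c; end=32; A:t4 B:t3
  5. max(6,7)=7c; end=39; A:t4 B:t5
  6. max(4,8)=8c; end=47; A:t6 B:t5
  7. 2=2c; end=49; A:t6 B:t5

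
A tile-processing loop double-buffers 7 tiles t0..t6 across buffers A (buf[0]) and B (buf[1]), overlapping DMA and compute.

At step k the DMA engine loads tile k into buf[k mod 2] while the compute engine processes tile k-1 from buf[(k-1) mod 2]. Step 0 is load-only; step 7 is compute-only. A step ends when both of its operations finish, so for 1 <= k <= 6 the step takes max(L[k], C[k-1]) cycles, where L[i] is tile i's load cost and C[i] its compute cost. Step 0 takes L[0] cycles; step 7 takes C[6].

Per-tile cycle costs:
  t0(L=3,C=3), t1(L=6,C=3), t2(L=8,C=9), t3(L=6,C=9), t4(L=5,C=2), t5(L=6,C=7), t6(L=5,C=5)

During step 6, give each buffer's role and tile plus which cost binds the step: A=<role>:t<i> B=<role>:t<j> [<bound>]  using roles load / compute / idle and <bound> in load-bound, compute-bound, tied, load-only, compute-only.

k=0 load=t0/3c comp=- wait=3 total=3
k=1 load=t1/6c comp=t0/3c wait=6 total=9
k=2 load=t2/8c comp=t1/3c wait=8 total=17
k=3 load=t3/6c comp=t2/9c wait=9 total=26
k=4 load=t4/5c comp=t3/9c wait=9 total=35
k=5 load=t5/6c comp=t4/2c wait=6 total=41
k=6 load=t6/5c comp=t5/7c wait=7 total=48
k=7 load=- comp=t6/5c wait=5 total=53

step 6: A=load:t6 B=compute:t5 [compute-bound]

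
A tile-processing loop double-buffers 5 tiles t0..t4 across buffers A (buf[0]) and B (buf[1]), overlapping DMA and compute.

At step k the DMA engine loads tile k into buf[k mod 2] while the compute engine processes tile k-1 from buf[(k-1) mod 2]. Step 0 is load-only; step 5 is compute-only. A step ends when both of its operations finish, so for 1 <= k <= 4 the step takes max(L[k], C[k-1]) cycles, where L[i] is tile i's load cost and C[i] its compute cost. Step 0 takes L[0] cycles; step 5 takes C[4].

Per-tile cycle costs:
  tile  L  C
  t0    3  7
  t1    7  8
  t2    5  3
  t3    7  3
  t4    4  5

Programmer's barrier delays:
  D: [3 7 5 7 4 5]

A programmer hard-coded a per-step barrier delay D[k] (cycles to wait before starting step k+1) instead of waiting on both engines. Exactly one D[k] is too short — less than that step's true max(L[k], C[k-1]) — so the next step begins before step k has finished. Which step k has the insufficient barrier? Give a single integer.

k=0 barrier L[0]=3→3c, D[0]=3 ok
k=1 barrier max(L[1]=7,C[0]=7)→7c, D[1]=7 ok
k=2 barrier max(L[2]=5,C[1]=8)→8c, D[2]=5 SHORT
k=3 barrier max(L[3]=7,C[2]=3)→7c, D[3]=7 ok
k=4 barrier max(L[4]=4,C[3]=3)→4c, D[4]=4 ok
k=5 barrier C[4]=5→5c, D[5]=5 ok

hazard at step 2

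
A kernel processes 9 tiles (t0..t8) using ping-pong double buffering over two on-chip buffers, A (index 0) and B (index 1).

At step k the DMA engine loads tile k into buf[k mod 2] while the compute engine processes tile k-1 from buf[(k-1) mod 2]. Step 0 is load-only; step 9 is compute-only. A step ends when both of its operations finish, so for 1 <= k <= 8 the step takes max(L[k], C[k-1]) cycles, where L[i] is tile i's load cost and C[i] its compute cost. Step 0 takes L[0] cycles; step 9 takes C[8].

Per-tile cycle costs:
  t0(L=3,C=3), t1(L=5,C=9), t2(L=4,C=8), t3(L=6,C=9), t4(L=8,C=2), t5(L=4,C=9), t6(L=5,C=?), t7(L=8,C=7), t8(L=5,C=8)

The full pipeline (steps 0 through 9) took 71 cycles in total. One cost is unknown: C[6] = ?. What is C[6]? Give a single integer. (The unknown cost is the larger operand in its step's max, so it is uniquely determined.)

C[6] = 9

step 0 → dur = L[0]=3 = 3
step 1 → dur = max(L[1]=5, C[0]=3) = 5
step 2 → dur = max(L[2]=4, C[1]=9) = 9
step 3 → dur = max(L[3]=6, C[2]=8) = 8
step 4 → dur = max(L[4]=8, C[3]=9) = 9
step 5 → dur = max(L[5]=4, C[4]=2) = 4
step 6 → dur = max(L[6]=5, C[5]=9) = 9
step 7 → dur = max(L[7]=8, C[6]=?) = C[6]  (unknown; binding)
step 8 → dur = max(L[8]=5, C[7]=7) = 7
step 9 → dur = C[8]=8 = 8
sum of known step durations = 62
dur[7] = total - known = 71 - 62 = 9
C[6] is the binding max in step 7, so C[6] = dur[7] = 9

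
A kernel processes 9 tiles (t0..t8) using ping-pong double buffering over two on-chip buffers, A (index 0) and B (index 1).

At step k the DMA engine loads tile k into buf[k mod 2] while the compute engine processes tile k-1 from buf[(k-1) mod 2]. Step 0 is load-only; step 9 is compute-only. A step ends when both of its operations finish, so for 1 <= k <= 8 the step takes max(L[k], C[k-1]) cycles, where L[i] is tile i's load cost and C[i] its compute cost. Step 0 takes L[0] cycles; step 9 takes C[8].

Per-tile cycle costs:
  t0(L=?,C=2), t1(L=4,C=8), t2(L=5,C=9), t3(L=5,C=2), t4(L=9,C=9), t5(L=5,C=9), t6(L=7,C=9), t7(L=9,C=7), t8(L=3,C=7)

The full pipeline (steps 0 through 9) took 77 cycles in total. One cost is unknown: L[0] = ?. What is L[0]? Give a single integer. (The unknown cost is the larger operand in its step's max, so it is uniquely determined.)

step 0: dur = L[0]=? = L[0]  (unknown; binding)
step 1: dur = max(L[1]=4, C[0]=2) = 4
step 2: dur = max(L[2]=5, C[1]=8) = 8
step 3: dur = max(L[3]=5, C[2]=9) = 9
step 4: dur = max(L[4]=9, C[3]=2) = 9
step 5: dur = max(L[5]=5, C[4]=9) = 9
step 6: dur = max(L[6]=7, C[5]=9) = 9
step 7: dur = max(L[7]=9, C[6]=9) = 9
step 8: dur = max(L[8]=3, C[7]=7) = 7
step 9: dur = C[8]=7 = 7
sum of known step durations = 71
dur[0] = total - known = 77 - 71 = 6
L[0] is the binding max in step 0, so L[0] = dur[0] = 6

L[0] = 6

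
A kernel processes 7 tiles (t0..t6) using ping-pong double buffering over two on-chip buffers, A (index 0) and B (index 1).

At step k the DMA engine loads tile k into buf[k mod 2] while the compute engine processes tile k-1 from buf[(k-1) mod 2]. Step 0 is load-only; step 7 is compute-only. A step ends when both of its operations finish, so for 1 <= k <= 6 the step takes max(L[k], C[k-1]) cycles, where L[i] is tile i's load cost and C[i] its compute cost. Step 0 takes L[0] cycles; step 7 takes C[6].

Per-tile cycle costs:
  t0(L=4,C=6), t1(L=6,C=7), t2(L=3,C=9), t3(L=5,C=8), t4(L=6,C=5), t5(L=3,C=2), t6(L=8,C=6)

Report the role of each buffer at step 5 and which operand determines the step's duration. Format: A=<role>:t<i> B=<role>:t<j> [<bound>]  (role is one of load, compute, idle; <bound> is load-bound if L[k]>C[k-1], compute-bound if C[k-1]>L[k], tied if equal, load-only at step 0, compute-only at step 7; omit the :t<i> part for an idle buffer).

k=0 load=t0/4c comp=- wait=4 total=4
k=1 load=t1/6c comp=t0/6c wait=6 total=10
k=2 load=t2/3c comp=t1/7c wait=7 total=17
k=3 load=t3/5c comp=t2/9c wait=9 total=26
k=4 load=t4/6c comp=t3/8c wait=8 total=34
k=5 load=t5/3c comp=t4/5c wait=5 total=39
k=6 load=t6/8c comp=t5/2c wait=8 total=47
k=7 load=- comp=t6/6c wait=6 total=53

step 5: A=compute:t4 B=load:t5 [compute-bound]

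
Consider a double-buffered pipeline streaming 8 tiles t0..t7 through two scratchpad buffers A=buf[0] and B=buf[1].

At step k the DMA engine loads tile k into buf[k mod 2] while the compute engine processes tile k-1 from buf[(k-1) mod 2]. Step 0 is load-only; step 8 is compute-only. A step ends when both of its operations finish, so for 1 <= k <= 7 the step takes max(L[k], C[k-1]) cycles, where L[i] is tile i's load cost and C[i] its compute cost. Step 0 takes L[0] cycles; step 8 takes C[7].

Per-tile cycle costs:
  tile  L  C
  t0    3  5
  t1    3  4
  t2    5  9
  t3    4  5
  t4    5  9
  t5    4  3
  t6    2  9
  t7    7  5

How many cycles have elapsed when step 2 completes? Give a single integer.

end_cycle[2] = 13

  0. 3=3c; end=3; A:t0 B:-
  1. max(3,5)=5c; end=8; A:t0 B:t1
  2. max(5,4)=5c; end=13; A:t2 B:t1
  3. max(4,9)=9c; end=22; A:t2 B:t3
  4. max(5,5)=5c; end=27; A:t4 B:t3
  5. max(4,9)=9c; end=36; A:t4 B:t5
  6. max(2,3)=3c; end=39; A:t6 B:t5
  7. max(7,9)=9c; end=48; A:t6 B:t7
  8. 5=5c; end=53; A:t6 B:t7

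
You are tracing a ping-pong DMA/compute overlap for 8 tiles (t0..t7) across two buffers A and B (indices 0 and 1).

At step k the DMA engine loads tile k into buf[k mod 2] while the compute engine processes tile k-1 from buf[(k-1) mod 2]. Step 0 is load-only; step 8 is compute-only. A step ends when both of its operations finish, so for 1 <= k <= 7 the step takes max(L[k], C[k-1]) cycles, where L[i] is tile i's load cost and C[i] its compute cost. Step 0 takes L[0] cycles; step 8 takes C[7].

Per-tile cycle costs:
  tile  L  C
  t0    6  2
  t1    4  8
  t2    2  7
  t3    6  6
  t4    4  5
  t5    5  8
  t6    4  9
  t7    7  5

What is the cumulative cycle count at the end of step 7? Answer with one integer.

[0] DMA t0→A (6c) ∥ CU idle ⇒ 6c, clock 6
[1] DMA t1→B (4c) ∥ CU A:t0 (2c) ⇒ 4c, clock 10
[2] DMA t2→A (2c) ∥ CU B:t1 (8c) ⇒ 8c, clock 18
[3] DMA t3→B (6c) ∥ CU A:t2 (7c) ⇒ 7c, clock 25
[4] DMA t4→A (4c) ∥ CU B:t3 (6c) ⇒ 6c, clock 31
[5] DMA t5→B (5c) ∥ CU A:t4 (5c) ⇒ 5c, clock 36
[6] DMA t6→A (4c) ∥ CU B:t5 (8c) ⇒ 8c, clock 44
[7] DMA t7→B (7c) ∥ CU A:t6 (9c) ⇒ 9c, clock 53
[8] DMA idle ∥ CU B:t7 (5c) ⇒ 5c, clock 58

end_cycle[7] = 53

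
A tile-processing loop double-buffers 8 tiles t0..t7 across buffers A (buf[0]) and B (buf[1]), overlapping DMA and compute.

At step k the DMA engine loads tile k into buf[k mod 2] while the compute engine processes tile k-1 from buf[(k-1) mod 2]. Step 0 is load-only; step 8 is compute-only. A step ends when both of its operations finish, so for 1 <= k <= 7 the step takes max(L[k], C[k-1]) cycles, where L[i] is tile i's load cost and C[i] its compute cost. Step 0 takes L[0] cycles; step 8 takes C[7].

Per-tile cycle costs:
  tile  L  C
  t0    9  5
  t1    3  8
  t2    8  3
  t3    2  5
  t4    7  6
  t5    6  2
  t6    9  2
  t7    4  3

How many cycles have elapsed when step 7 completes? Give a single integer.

step 0: L[0]=9 → dur=9, Σ=9 | A=load:t0 B=idle [load-only]
step 1: L[1]=3 C[0]=5 → dur=5, Σ=14 | A=compute:t0 B=load:t1 [compute-bound]
step 2: L[2]=8 C[1]=8 → dur=8, Σ=22 | A=load:t2 B=compute:t1 [tied]
step 3: L[3]=2 C[2]=3 → dur=3, Σ=25 | A=compute:t2 B=load:t3 [compute-bound]
step 4: L[4]=7 C[3]=5 → dur=7, Σ=32 | A=load:t4 B=compute:t3 [load-bound]
step 5: L[5]=6 C[4]=6 → dur=6, Σ=38 | A=compute:t4 B=load:t5 [tied]
step 6: L[6]=9 C[5]=2 → dur=9, Σ=47 | A=load:t6 B=compute:t5 [load-bound]
step 7: L[7]=4 C[6]=2 → dur=4, Σ=51 | A=compute:t6 B=load:t7 [load-bound]
step 8: C[7]=3 → dur=3, Σ=54 | A=idle B=compute:t7 [compute-only]

end_cycle[7] = 51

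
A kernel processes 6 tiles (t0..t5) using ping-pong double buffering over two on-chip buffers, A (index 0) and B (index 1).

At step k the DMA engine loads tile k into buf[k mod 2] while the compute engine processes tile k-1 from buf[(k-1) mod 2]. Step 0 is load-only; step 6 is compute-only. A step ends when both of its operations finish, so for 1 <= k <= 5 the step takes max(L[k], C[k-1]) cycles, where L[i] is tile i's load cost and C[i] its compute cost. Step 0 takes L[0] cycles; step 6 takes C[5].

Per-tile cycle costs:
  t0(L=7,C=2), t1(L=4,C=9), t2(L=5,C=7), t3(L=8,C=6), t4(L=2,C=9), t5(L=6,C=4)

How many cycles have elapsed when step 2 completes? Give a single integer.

  0. 7=7c; end=7; A:t0 B:-
  1. max(4,2)=4c; end=11; A:t0 B:t1
  2. max(5,9)=9c; end=20; A:t2 B:t1
  3. max(8,7)=8c; end=28; A:t2 B:t3
  4. max(2,6)=6c; end=34; A:t4 B:t3
  5. max(6,9)=9c; end=43; A:t4 B:t5
  6. 4=4c; end=47; A:t4 B:t5

end_cycle[2] = 20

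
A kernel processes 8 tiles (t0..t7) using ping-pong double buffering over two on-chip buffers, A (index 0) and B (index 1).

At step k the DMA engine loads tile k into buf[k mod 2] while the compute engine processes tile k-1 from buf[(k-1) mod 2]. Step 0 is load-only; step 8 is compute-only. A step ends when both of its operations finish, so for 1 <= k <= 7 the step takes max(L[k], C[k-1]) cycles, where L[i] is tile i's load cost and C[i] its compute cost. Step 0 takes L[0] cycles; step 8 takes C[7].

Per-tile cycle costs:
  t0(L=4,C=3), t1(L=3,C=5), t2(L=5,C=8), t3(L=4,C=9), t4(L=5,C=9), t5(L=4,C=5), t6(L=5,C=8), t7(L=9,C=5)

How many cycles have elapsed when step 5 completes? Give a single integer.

k=0 load=t0/4c comp=- wait=4 total=4
k=1 load=t1/3c comp=t0/3c wait=3 total=7
k=2 load=t2/5c comp=t1/5c wait=5 total=12
k=3 load=t3/4c comp=t2/8c wait=8 total=20
k=4 load=t4/5c comp=t3/9c wait=9 total=29
k=5 load=t5/4c comp=t4/9c wait=9 total=38
k=6 load=t6/5c comp=t5/5c wait=5 total=43
k=7 load=t7/9c comp=t6/8c wait=9 total=52
k=8 load=- comp=t7/5c wait=5 total=57

end_cycle[5] = 38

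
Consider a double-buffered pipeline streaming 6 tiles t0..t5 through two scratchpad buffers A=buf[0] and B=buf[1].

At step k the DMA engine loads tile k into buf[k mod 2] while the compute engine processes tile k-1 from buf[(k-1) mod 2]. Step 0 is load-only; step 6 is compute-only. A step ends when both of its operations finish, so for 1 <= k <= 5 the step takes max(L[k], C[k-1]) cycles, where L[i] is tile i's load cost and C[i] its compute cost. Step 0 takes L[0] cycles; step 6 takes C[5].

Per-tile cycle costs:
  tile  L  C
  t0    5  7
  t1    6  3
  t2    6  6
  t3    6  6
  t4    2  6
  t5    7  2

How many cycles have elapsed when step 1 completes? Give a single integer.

[0] DMA t0→A (5c) ∥ CU idle ⇒ 5c, clock 5
[1] DMA t1→B (6c) ∥ CU A:t0 (7c) ⇒ 7c, clock 12
[2] DMA t2→A (6c) ∥ CU B:t1 (3c) ⇒ 6c, clock 18
[3] DMA t3→B (6c) ∥ CU A:t2 (6c) ⇒ 6c, clock 24
[4] DMA t4→A (2c) ∥ CU B:t3 (6c) ⇒ 6c, clock 30
[5] DMA t5→B (7c) ∥ CU A:t4 (6c) ⇒ 7c, clock 37
[6] DMA idle ∥ CU B:t5 (2c) ⇒ 2c, clock 39

end_cycle[1] = 12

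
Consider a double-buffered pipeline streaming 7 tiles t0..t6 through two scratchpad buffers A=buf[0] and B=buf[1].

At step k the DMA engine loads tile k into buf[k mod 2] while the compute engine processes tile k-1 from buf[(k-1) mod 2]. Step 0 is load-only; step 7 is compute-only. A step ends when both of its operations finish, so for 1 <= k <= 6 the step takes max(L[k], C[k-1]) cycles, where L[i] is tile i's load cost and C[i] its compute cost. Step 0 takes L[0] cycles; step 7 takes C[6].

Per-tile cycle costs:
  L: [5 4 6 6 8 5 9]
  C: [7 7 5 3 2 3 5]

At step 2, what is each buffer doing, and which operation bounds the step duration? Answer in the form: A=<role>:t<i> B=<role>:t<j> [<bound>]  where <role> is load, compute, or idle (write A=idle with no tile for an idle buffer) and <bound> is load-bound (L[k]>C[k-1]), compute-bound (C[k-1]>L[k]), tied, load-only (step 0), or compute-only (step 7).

step 2: A=load:t2 B=compute:t1 [compute-bound]

  0. 5=5c; end=5; A:t0 B:-
  1. max(4,7)=7c; end=12; A:t0 B:t1
  2. max(6,7)=7c; end=19; A:t2 B:t1
  3. max(6,5)=6c; end=25; A:t2 B:t3
  4. max(8,3)=8c; end=33; A:t4 B:t3
  5. max(5,2)=5c; end=38; A:t4 B:t5
  6. max(9,3)=9c; end=47; A:t6 B:t5
  7. 5=5c; end=52; A:t6 B:t5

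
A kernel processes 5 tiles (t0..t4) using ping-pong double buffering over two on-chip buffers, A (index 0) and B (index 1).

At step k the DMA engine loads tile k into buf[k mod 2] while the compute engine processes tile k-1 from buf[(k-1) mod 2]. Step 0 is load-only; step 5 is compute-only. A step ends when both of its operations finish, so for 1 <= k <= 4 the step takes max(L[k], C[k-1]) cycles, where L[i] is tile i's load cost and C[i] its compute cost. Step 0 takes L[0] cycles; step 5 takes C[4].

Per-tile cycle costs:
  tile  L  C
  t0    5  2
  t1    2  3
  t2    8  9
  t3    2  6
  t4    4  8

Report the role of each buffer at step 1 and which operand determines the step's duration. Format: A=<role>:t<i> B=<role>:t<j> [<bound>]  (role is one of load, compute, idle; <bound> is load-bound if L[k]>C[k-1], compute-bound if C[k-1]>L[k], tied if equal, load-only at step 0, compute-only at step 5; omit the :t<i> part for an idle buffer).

step 1: A=compute:t0 B=load:t1 [tied]

[0] DMA t0→A (5c) ∥ CU idle ⇒ 5c, clock 5
[1] DMA t1→B (2c) ∥ CU A:t0 (2c) ⇒ 2c, clock 7
[2] DMA t2→A (8c) ∥ CU B:t1 (3c) ⇒ 8c, clock 15
[3] DMA t3→B (2c) ∥ CU A:t2 (9c) ⇒ 9c, clock 24
[4] DMA t4→A (4c) ∥ CU B:t3 (6c) ⇒ 6c, clock 30
[5] DMA idle ∥ CU A:t4 (8c) ⇒ 8c, clock 38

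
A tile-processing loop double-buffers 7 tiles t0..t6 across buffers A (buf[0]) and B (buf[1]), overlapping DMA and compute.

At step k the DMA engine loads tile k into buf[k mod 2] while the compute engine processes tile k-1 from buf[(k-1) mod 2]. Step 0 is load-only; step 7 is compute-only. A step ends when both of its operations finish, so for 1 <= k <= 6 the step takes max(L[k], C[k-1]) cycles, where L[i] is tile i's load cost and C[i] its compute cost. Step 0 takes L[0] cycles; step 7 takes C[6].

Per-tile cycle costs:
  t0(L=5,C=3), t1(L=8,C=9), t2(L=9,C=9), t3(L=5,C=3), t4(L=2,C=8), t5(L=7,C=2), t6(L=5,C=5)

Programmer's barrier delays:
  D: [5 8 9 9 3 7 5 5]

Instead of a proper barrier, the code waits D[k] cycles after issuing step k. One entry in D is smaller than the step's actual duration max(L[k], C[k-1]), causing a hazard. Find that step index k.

[0] required=L[0]=5=5 vs D=5 ok
[1] required=max(L[1]=8,C[0]=3)=8 vs D=8 ok
[2] required=max(L[2]=9,C[1]=9)=9 vs D=9 ok
[3] required=max(L[3]=5,C[2]=9)=9 vs D=9 ok
[4] required=max(L[4]=2,C[3]=3)=3 vs D=3 ok
[5] required=max(L[5]=7,C[4]=8)=8 vs D=7 SHORT
[6] required=max(L[6]=5,C[5]=2)=5 vs D=5 ok
[7] required=C[6]=5=5 vs D=5 ok

hazard at step 5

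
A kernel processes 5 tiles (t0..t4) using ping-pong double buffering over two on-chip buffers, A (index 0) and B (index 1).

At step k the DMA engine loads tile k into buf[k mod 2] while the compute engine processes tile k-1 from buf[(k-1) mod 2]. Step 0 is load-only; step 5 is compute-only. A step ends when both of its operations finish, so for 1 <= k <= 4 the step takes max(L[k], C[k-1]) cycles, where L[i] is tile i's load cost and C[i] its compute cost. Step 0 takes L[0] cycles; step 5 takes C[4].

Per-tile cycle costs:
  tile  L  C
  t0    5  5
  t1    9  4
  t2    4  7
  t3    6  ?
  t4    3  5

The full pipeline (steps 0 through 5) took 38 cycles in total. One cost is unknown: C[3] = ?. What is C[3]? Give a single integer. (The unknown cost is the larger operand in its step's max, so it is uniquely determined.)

step 0 | dur = L[0]=5 = 5
step 1 | dur = max(L[1]=9, C[0]=5) = 9
step 2 | dur = max(L[2]=4, C[1]=4) = 4
step 3 | dur = max(L[3]=6, C[2]=7) = 7
step 4 | dur = max(L[4]=3, C[3]=?) = C[3]  (unknown; binding)
step 5 | dur = C[4]=5 = 5
sum of known step durations = 30
dur[4] = total - known = 38 - 30 = 8
C[3] is the binding max in step 4, so C[3] = dur[4] = 8

C[3] = 8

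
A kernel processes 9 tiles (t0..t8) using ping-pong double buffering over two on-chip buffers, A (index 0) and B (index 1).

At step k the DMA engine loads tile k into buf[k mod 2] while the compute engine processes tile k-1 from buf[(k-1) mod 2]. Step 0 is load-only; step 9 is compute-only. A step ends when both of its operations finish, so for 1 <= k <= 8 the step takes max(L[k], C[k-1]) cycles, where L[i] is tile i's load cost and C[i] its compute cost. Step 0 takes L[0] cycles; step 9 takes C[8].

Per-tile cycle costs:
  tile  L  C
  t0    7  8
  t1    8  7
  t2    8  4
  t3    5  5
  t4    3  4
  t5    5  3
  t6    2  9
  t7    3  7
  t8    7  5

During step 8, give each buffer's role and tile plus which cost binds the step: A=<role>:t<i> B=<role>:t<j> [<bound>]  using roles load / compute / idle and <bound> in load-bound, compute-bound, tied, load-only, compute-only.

step 8: A=load:t8 B=compute:t7 [tied]

[0] DMA t0→A (7c) ∥ CU idle ⇒ 7c, clock 7
[1] DMA t1→B (8c) ∥ CU A:t0 (8c) ⇒ 8c, clock 15
[2] DMA t2→A (8c) ∥ CU B:t1 (7c) ⇒ 8c, clock 23
[3] DMA t3→B (5c) ∥ CU A:t2 (4c) ⇒ 5c, clock 28
[4] DMA t4→A (3c) ∥ CU B:t3 (5c) ⇒ 5c, clock 33
[5] DMA t5→B (5c) ∥ CU A:t4 (4c) ⇒ 5c, clock 38
[6] DMA t6→A (2c) ∥ CU B:t5 (3c) ⇒ 3c, clock 41
[7] DMA t7→B (3c) ∥ CU A:t6 (9c) ⇒ 9c, clock 50
[8] DMA t8→A (7c) ∥ CU B:t7 (7c) ⇒ 7c, clock 57
[9] DMA idle ∥ CU A:t8 (5c) ⇒ 5c, clock 62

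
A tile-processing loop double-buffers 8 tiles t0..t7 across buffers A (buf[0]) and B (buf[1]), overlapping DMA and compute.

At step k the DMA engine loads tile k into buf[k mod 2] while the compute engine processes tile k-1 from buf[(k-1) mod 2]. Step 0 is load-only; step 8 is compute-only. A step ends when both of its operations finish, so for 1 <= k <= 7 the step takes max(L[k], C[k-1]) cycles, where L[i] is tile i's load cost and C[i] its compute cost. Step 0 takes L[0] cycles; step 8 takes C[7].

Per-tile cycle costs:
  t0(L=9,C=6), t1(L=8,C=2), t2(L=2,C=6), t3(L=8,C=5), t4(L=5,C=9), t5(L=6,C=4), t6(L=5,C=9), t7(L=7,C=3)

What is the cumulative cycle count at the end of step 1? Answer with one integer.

[0] DMA t0→A (9c) ∥ CU idle ⇒ 9c, clock 9
[1] DMA t1→B (8c) ∥ CU A:t0 (6c) ⇒ 8c, clock 17
[2] DMA t2→A (2c) ∥ CU B:t1 (2c) ⇒ 2c, clock 19
[3] DMA t3→B (8c) ∥ CU A:t2 (6c) ⇒ 8c, clock 27
[4] DMA t4→A (5c) ∥ CU B:t3 (5c) ⇒ 5c, clock 32
[5] DMA t5→B (6c) ∥ CU A:t4 (9c) ⇒ 9c, clock 41
[6] DMA t6→A (5c) ∥ CU B:t5 (4c) ⇒ 5c, clock 46
[7] DMA t7→B (7c) ∥ CU A:t6 (9c) ⇒ 9c, clock 55
[8] DMA idle ∥ CU B:t7 (3c) ⇒ 3c, clock 58

end_cycle[1] = 17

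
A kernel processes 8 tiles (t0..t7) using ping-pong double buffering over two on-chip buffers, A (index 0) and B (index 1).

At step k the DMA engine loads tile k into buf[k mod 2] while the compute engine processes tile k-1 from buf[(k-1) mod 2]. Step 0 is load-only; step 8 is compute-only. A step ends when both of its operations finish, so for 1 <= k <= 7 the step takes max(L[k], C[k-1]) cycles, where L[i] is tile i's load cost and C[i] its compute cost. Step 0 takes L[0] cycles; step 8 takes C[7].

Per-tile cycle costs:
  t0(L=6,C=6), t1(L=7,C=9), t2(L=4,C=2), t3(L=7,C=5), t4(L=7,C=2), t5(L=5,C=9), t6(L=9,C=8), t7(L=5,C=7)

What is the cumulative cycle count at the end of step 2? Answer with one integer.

[0] DMA t0→A (6c) ∥ CU idle ⇒ 6c, clock 6
[1] DMA t1→B (7c) ∥ CU A:t0 (6c) ⇒ 7c, clock 13
[2] DMA t2→A (4c) ∥ CU B:t1 (9c) ⇒ 9c, clock 22
[3] DMA t3→B (7c) ∥ CU A:t2 (2c) ⇒ 7c, clock 29
[4] DMA t4→A (7c) ∥ CU B:t3 (5c) ⇒ 7c, clock 36
[5] DMA t5→B (5c) ∥ CU A:t4 (2c) ⇒ 5c, clock 41
[6] DMA t6→A (9c) ∥ CU B:t5 (9c) ⇒ 9c, clock 50
[7] DMA t7→B (5c) ∥ CU A:t6 (8c) ⇒ 8c, clock 58
[8] DMA idle ∥ CU B:t7 (7c) ⇒ 7c, clock 65

end_cycle[2] = 22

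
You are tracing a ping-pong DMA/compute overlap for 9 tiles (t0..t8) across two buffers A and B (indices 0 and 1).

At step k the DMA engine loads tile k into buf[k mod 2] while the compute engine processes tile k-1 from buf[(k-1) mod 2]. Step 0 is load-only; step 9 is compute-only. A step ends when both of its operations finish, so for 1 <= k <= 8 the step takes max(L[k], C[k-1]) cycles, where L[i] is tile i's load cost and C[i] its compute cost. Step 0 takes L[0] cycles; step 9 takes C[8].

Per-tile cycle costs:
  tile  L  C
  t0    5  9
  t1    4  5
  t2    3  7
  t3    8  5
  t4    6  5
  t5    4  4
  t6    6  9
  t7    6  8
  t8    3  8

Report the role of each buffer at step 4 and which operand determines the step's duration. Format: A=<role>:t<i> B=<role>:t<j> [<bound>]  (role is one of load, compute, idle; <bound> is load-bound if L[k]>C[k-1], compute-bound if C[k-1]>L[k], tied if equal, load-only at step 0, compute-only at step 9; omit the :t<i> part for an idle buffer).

step 4: A=load:t4 B=compute:t3 [load-bound]

[0] DMA t0→A (5c) ∥ CU idle ⇒ 5c, clock 5
[1] DMA t1→B (4c) ∥ CU A:t0 (9c) ⇒ 9c, clock 14
[2] DMA t2→A (3c) ∥ CU B:t1 (5c) ⇒ 5c, clock 19
[3] DMA t3→B (8c) ∥ CU A:t2 (7c) ⇒ 8c, clock 27
[4] DMA t4→A (6c) ∥ CU B:t3 (5c) ⇒ 6c, clock 33
[5] DMA t5→B (4c) ∥ CU A:t4 (5c) ⇒ 5c, clock 38
[6] DMA t6→A (6c) ∥ CU B:t5 (4c) ⇒ 6c, clock 44
[7] DMA t7→B (6c) ∥ CU A:t6 (9c) ⇒ 9c, clock 53
[8] DMA t8→A (3c) ∥ CU B:t7 (8c) ⇒ 8c, clock 61
[9] DMA idle ∥ CU A:t8 (8c) ⇒ 8c, clock 69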